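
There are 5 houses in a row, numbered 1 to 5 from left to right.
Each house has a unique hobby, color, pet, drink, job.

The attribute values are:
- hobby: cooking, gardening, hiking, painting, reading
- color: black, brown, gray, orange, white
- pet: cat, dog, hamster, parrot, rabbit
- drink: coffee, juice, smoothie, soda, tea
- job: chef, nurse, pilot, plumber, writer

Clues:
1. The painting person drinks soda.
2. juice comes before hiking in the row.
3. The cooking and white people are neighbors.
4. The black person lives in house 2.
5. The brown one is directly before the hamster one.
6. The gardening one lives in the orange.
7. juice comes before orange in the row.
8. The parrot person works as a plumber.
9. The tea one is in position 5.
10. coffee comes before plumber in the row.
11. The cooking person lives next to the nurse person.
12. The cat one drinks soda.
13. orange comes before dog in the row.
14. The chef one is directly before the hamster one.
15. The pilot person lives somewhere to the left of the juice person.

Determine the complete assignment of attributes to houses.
Solution:

House | Hobby | Color | Pet | Drink | Job
-----------------------------------------
  1   | painting | brown | cat | soda | chef
  2   | cooking | black | hamster | coffee | pilot
  3   | reading | white | rabbit | juice | nurse
  4   | gardening | orange | parrot | smoothie | plumber
  5   | hiking | gray | dog | tea | writer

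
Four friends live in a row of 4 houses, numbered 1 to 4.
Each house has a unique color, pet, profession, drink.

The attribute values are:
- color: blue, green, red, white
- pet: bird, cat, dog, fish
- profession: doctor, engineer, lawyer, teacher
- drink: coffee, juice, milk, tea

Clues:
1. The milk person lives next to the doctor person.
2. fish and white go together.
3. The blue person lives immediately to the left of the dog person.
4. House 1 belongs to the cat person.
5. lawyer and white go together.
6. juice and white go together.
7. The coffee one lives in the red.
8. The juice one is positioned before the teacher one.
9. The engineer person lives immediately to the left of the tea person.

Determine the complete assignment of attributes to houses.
Solution:

House | Color | Pet | Profession | Drink
----------------------------------------
  1   | blue | cat | engineer | milk
  2   | green | dog | doctor | tea
  3   | white | fish | lawyer | juice
  4   | red | bird | teacher | coffee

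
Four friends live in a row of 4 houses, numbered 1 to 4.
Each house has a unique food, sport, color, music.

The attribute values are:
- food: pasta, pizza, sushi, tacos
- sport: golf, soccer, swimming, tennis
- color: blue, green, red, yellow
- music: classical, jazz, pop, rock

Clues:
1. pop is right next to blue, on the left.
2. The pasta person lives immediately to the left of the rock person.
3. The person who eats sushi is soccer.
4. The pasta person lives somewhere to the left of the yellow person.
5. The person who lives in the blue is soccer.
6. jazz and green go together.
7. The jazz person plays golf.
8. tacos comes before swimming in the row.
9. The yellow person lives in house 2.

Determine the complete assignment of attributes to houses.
Solution:

House | Food | Sport | Color | Music
------------------------------------
  1   | pasta | golf | green | jazz
  2   | tacos | tennis | yellow | rock
  3   | pizza | swimming | red | pop
  4   | sushi | soccer | blue | classical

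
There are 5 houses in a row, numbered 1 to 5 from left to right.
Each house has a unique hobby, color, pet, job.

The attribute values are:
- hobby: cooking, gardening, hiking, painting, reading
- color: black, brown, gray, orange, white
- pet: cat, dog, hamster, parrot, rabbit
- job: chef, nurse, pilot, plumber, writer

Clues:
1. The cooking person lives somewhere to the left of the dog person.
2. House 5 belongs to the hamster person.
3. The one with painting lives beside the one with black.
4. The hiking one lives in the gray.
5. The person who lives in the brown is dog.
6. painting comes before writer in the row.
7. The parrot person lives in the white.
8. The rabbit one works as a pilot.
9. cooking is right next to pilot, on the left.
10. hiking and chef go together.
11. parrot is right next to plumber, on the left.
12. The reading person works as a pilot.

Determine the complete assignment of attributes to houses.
Solution:

House | Hobby | Color | Pet | Job
---------------------------------
  1   | painting | white | parrot | nurse
  2   | cooking | black | cat | plumber
  3   | reading | orange | rabbit | pilot
  4   | gardening | brown | dog | writer
  5   | hiking | gray | hamster | chef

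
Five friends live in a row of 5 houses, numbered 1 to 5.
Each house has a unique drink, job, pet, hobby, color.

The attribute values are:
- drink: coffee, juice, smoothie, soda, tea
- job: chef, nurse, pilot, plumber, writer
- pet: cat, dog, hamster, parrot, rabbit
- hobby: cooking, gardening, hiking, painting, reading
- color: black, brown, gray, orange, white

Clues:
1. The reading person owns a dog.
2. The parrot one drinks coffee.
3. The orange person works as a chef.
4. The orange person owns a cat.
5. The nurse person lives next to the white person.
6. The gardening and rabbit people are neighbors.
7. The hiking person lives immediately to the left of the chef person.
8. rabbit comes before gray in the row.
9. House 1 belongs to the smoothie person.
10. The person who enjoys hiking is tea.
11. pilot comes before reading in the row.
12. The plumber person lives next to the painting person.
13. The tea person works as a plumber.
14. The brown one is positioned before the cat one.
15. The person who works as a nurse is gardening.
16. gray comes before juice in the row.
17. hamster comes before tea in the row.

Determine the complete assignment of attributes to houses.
Solution:

House | Drink | Job | Pet | Hobby | Color
-----------------------------------------
  1   | smoothie | nurse | hamster | gardening | brown
  2   | tea | plumber | rabbit | hiking | white
  3   | soda | chef | cat | painting | orange
  4   | coffee | pilot | parrot | cooking | gray
  5   | juice | writer | dog | reading | black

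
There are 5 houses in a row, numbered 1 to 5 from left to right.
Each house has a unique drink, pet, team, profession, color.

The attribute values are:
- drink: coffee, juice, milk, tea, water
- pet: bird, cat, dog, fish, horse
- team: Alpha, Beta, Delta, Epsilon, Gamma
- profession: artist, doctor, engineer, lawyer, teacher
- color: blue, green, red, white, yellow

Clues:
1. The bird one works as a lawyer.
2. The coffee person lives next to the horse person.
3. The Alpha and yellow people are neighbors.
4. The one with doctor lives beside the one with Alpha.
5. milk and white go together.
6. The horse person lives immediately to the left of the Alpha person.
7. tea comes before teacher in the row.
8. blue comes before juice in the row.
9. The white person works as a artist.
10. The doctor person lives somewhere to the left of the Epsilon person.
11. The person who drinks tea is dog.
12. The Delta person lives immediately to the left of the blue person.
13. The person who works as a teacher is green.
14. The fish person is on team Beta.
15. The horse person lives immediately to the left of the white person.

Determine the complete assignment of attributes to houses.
Solution:

House | Drink | Pet | Team | Profession | Color
-----------------------------------------------
  1   | coffee | bird | Delta | lawyer | red
  2   | water | horse | Gamma | doctor | blue
  3   | milk | cat | Alpha | artist | white
  4   | tea | dog | Epsilon | engineer | yellow
  5   | juice | fish | Beta | teacher | green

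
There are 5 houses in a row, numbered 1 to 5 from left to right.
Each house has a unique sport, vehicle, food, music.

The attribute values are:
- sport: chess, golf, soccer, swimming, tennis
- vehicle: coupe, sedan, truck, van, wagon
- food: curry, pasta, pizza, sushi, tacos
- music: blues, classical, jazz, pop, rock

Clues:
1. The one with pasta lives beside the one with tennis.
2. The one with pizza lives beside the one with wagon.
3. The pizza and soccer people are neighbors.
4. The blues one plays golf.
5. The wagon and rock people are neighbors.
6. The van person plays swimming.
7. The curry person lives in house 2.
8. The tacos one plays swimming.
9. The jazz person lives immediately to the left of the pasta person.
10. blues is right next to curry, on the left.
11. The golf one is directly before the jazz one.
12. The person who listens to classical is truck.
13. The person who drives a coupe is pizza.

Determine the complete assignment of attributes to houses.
Solution:

House | Sport | Vehicle | Food | Music
--------------------------------------
  1   | golf | coupe | pizza | blues
  2   | soccer | wagon | curry | jazz
  3   | chess | sedan | pasta | rock
  4   | tennis | truck | sushi | classical
  5   | swimming | van | tacos | pop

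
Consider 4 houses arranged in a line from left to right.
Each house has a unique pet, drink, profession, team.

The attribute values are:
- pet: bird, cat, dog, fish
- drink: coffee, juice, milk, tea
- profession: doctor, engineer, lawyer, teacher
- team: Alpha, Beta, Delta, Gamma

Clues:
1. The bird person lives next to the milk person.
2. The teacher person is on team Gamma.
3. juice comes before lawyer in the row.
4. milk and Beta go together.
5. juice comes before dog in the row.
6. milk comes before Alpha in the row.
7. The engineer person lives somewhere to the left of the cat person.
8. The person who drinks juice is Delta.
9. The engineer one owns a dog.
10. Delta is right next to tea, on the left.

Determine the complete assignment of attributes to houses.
Solution:

House | Pet | Drink | Profession | Team
---------------------------------------
  1   | fish | juice | doctor | Delta
  2   | bird | tea | teacher | Gamma
  3   | dog | milk | engineer | Beta
  4   | cat | coffee | lawyer | Alpha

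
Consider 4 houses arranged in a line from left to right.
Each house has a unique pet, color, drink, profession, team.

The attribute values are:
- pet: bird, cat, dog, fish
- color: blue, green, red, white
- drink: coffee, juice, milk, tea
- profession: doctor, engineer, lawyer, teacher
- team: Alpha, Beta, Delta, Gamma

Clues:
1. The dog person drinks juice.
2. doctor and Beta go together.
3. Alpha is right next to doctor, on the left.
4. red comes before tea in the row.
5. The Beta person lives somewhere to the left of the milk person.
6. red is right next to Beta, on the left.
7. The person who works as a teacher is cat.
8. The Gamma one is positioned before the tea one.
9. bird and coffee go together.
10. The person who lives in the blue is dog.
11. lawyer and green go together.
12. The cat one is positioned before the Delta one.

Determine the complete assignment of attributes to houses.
Solution:

House | Pet | Color | Drink | Profession | Team
-----------------------------------------------
  1   | bird | red | coffee | engineer | Alpha
  2   | dog | blue | juice | doctor | Beta
  3   | cat | white | milk | teacher | Gamma
  4   | fish | green | tea | lawyer | Delta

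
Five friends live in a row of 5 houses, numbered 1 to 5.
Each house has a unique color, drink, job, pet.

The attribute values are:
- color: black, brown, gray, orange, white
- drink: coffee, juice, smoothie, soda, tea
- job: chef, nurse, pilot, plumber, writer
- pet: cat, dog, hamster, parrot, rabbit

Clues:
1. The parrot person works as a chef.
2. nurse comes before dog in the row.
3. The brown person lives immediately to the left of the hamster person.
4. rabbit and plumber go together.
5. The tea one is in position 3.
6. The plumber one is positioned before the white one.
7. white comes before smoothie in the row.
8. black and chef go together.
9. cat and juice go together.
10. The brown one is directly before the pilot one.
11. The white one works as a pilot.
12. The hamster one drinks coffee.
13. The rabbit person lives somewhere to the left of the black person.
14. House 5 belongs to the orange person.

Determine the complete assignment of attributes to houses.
Solution:

House | Color | Drink | Job | Pet
---------------------------------
  1   | brown | soda | plumber | rabbit
  2   | white | coffee | pilot | hamster
  3   | black | tea | chef | parrot
  4   | gray | juice | nurse | cat
  5   | orange | smoothie | writer | dog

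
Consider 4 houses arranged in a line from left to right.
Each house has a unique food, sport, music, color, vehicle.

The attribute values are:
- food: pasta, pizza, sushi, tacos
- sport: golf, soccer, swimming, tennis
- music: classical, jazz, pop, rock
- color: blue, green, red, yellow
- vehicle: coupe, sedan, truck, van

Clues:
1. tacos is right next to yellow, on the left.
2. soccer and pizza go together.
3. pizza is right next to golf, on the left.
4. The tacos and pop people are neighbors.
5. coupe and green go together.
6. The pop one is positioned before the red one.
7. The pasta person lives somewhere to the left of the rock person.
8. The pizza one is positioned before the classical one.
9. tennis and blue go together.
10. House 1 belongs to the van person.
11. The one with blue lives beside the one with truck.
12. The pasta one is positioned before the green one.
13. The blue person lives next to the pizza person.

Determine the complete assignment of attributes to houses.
Solution:

House | Food | Sport | Music | Color | Vehicle
----------------------------------------------
  1   | tacos | tennis | jazz | blue | van
  2   | pizza | soccer | pop | yellow | truck
  3   | pasta | golf | classical | red | sedan
  4   | sushi | swimming | rock | green | coupe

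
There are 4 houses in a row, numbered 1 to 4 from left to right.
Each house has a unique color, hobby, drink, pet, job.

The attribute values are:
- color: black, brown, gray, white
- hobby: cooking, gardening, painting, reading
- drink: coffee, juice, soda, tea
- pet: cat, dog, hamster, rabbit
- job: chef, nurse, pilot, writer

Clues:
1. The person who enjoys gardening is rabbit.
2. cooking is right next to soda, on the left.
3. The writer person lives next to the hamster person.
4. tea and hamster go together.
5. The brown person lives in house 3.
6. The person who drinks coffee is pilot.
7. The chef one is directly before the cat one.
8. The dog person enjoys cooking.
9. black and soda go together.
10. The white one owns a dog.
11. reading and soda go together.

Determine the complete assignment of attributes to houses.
Solution:

House | Color | Hobby | Drink | Pet | Job
-----------------------------------------
  1   | white | cooking | juice | dog | chef
  2   | black | reading | soda | cat | writer
  3   | brown | painting | tea | hamster | nurse
  4   | gray | gardening | coffee | rabbit | pilot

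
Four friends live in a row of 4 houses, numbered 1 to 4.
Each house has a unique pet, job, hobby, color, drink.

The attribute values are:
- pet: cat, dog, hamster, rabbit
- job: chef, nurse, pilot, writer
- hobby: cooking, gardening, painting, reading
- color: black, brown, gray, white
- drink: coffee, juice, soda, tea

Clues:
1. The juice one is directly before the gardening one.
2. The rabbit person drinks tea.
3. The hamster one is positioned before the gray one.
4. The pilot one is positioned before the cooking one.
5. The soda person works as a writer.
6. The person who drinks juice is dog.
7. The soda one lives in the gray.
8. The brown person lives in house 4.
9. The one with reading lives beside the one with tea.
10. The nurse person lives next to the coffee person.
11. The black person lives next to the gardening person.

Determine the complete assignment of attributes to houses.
Solution:

House | Pet | Job | Hobby | Color | Drink
-----------------------------------------
  1   | dog | nurse | painting | black | juice
  2   | hamster | pilot | gardening | white | coffee
  3   | cat | writer | reading | gray | soda
  4   | rabbit | chef | cooking | brown | tea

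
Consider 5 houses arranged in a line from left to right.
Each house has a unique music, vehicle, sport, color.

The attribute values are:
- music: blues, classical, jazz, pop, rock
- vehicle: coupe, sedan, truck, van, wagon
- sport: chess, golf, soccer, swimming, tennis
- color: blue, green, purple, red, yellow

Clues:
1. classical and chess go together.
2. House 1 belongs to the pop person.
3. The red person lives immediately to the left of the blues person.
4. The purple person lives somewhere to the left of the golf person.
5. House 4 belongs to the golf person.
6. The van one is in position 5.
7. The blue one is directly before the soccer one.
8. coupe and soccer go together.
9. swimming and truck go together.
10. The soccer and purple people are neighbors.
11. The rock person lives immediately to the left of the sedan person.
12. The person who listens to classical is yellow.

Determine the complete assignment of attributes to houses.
Solution:

House | Music | Vehicle | Sport | Color
---------------------------------------
  1   | pop | truck | swimming | blue
  2   | rock | coupe | soccer | red
  3   | blues | sedan | tennis | purple
  4   | jazz | wagon | golf | green
  5   | classical | van | chess | yellow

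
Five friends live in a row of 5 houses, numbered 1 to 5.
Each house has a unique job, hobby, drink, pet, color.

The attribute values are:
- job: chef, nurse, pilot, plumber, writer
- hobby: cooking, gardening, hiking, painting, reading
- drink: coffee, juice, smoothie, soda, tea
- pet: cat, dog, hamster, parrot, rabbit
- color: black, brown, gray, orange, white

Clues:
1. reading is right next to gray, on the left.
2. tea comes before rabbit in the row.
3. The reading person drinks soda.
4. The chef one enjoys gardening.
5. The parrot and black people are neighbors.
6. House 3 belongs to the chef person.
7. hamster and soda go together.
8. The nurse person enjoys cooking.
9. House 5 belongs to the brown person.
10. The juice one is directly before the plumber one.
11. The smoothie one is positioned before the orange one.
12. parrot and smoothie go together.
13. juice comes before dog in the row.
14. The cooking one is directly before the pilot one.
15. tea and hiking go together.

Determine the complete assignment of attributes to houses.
Solution:

House | Job | Hobby | Drink | Pet | Color
-----------------------------------------
  1   | nurse | cooking | smoothie | parrot | white
  2   | pilot | reading | soda | hamster | black
  3   | chef | gardening | juice | cat | gray
  4   | plumber | hiking | tea | dog | orange
  5   | writer | painting | coffee | rabbit | brown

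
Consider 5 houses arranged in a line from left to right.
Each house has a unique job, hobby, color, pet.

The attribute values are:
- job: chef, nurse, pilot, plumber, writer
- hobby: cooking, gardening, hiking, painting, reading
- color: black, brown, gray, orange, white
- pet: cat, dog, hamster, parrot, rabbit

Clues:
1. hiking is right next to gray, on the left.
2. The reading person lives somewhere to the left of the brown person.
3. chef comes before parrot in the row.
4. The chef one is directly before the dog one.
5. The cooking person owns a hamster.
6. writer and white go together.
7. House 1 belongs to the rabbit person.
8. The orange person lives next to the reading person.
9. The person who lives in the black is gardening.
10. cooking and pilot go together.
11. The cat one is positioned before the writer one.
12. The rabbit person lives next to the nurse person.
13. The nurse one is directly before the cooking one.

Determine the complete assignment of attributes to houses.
Solution:

House | Job | Hobby | Color | Pet
---------------------------------
  1   | chef | hiking | orange | rabbit
  2   | nurse | reading | gray | dog
  3   | pilot | cooking | brown | hamster
  4   | plumber | gardening | black | cat
  5   | writer | painting | white | parrot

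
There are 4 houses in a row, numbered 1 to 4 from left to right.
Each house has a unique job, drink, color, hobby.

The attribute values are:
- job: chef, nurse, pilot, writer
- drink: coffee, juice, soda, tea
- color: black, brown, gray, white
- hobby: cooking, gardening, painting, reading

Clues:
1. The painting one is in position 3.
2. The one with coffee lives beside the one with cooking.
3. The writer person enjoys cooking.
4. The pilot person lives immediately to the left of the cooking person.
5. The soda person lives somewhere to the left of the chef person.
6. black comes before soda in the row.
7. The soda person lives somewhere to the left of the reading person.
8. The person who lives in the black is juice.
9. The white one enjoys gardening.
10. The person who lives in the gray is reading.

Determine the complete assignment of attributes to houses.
Solution:

House | Job | Drink | Color | Hobby
-----------------------------------
  1   | pilot | coffee | white | gardening
  2   | writer | juice | black | cooking
  3   | nurse | soda | brown | painting
  4   | chef | tea | gray | reading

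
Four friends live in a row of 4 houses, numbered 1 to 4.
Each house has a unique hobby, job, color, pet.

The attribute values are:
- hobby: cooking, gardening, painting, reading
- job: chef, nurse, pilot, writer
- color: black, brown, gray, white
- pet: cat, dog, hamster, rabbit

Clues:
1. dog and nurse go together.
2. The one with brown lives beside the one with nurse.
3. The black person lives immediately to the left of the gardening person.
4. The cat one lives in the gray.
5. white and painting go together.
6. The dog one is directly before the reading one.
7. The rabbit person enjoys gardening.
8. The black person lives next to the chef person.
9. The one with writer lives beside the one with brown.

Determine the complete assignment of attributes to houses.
Solution:

House | Hobby | Job | Color | Pet
---------------------------------
  1   | cooking | writer | black | hamster
  2   | gardening | chef | brown | rabbit
  3   | painting | nurse | white | dog
  4   | reading | pilot | gray | cat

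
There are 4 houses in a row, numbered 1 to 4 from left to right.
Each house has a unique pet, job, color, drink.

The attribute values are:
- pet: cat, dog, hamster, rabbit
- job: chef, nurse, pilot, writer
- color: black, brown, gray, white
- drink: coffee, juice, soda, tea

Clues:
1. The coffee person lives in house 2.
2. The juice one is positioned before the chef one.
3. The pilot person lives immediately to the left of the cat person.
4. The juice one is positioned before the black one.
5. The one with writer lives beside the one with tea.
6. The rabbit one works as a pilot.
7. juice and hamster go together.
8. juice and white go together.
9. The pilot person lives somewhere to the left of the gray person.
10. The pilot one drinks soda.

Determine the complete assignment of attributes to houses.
Solution:

House | Pet | Job | Color | Drink
---------------------------------
  1   | rabbit | pilot | brown | soda
  2   | cat | nurse | gray | coffee
  3   | hamster | writer | white | juice
  4   | dog | chef | black | tea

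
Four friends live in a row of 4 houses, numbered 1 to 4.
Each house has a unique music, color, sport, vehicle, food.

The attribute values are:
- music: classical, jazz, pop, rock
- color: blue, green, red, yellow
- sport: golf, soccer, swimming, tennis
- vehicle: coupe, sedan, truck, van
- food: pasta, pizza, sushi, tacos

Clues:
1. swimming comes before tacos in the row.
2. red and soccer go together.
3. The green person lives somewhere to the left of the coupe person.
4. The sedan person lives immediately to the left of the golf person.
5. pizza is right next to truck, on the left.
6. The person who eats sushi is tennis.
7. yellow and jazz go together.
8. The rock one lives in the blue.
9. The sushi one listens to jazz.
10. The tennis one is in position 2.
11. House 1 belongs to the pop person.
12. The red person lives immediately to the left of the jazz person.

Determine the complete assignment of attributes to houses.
Solution:

House | Music | Color | Sport | Vehicle | Food
----------------------------------------------
  1   | pop | red | soccer | van | pizza
  2   | jazz | yellow | tennis | truck | sushi
  3   | classical | green | swimming | sedan | pasta
  4   | rock | blue | golf | coupe | tacos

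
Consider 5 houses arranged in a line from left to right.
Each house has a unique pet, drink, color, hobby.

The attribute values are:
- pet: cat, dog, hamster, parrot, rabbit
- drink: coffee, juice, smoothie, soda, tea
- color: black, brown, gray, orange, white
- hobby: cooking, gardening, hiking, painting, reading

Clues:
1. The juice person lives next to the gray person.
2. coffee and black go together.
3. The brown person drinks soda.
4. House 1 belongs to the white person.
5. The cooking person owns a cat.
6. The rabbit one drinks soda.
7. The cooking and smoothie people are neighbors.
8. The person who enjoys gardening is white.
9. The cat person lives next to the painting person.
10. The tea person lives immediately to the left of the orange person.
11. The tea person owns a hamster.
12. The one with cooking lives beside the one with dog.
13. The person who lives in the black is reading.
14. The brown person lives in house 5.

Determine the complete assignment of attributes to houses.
Solution:

House | Pet | Drink | Color | Hobby
-----------------------------------
  1   | hamster | tea | white | gardening
  2   | cat | juice | orange | cooking
  3   | dog | smoothie | gray | painting
  4   | parrot | coffee | black | reading
  5   | rabbit | soda | brown | hiking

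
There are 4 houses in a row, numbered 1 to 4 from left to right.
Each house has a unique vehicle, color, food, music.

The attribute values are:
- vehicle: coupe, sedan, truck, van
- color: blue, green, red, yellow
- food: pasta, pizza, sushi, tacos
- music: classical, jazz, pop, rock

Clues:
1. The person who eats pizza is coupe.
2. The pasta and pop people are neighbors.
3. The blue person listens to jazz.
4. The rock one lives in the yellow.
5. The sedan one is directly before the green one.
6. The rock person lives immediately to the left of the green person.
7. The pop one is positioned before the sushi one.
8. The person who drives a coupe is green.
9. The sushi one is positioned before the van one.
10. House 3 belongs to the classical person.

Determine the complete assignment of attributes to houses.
Solution:

House | Vehicle | Color | Food | Music
--------------------------------------
  1   | sedan | yellow | pasta | rock
  2   | coupe | green | pizza | pop
  3   | truck | red | sushi | classical
  4   | van | blue | tacos | jazz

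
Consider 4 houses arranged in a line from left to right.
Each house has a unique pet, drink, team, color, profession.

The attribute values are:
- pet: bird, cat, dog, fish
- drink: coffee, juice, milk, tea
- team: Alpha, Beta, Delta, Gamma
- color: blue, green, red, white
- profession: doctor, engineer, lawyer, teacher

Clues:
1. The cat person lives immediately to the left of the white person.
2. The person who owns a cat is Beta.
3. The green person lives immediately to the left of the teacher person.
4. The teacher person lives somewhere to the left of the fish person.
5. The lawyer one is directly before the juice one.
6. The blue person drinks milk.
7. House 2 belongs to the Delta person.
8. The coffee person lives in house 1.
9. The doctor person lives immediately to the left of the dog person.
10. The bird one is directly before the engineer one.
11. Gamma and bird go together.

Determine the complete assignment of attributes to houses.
Solution:

House | Pet | Drink | Team | Color | Profession
-----------------------------------------------
  1   | cat | coffee | Beta | green | doctor
  2   | dog | tea | Delta | white | teacher
  3   | bird | milk | Gamma | blue | lawyer
  4   | fish | juice | Alpha | red | engineer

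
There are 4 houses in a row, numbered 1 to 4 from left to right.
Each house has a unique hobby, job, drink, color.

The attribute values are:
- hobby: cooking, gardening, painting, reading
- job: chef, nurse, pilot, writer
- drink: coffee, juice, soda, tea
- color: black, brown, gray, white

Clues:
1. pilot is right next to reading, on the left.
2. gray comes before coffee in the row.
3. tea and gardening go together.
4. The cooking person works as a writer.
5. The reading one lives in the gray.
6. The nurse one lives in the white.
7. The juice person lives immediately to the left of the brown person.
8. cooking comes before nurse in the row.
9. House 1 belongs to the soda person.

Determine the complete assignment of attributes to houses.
Solution:

House | Hobby | Job | Drink | Color
-----------------------------------
  1   | painting | pilot | soda | black
  2   | reading | chef | juice | gray
  3   | cooking | writer | coffee | brown
  4   | gardening | nurse | tea | white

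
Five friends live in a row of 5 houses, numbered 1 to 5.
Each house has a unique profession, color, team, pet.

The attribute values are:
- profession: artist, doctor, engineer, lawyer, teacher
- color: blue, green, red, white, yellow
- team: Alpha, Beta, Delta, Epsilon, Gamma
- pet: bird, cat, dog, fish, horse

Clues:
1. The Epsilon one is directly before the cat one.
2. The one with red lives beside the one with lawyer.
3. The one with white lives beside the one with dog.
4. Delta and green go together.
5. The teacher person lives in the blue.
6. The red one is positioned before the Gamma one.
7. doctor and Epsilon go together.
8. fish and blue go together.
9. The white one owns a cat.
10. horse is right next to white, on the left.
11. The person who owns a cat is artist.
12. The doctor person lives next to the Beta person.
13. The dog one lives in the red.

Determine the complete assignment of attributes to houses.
Solution:

House | Profession | Color | Team | Pet
---------------------------------------
  1   | doctor | yellow | Epsilon | horse
  2   | artist | white | Beta | cat
  3   | engineer | red | Alpha | dog
  4   | lawyer | green | Delta | bird
  5   | teacher | blue | Gamma | fish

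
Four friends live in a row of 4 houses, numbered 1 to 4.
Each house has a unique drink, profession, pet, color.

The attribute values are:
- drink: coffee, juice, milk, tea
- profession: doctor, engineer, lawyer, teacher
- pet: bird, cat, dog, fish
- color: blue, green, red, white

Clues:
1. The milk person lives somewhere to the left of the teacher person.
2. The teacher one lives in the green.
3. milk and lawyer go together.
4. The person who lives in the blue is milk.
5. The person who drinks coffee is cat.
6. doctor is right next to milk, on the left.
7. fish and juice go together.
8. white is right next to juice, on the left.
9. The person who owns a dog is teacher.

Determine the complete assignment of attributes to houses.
Solution:

House | Drink | Profession | Pet | Color
----------------------------------------
  1   | coffee | engineer | cat | white
  2   | juice | doctor | fish | red
  3   | milk | lawyer | bird | blue
  4   | tea | teacher | dog | green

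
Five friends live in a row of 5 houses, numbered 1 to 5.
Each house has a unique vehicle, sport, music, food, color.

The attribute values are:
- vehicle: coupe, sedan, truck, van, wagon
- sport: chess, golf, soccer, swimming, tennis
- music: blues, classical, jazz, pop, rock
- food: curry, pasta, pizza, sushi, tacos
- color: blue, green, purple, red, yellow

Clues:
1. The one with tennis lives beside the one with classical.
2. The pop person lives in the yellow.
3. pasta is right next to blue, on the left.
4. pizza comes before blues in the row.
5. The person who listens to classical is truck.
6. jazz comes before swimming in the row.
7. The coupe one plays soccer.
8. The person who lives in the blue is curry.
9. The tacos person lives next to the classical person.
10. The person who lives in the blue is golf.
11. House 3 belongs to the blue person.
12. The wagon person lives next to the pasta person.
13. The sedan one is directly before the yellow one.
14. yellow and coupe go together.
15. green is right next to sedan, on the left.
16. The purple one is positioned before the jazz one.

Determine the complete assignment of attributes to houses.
Solution:

House | Vehicle | Sport | Music | Food | Color
----------------------------------------------
  1   | wagon | tennis | rock | tacos | purple
  2   | truck | chess | classical | pasta | green
  3   | sedan | golf | jazz | curry | blue
  4   | coupe | soccer | pop | pizza | yellow
  5   | van | swimming | blues | sushi | red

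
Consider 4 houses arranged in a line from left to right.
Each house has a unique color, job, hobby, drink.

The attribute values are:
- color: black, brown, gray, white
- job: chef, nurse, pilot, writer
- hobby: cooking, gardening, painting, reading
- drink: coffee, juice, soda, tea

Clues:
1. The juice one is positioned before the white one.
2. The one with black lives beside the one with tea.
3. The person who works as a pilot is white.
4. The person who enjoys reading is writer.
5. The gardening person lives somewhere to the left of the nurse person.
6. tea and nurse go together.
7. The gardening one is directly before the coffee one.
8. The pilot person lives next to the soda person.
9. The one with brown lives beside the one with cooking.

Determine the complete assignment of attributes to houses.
Solution:

House | Color | Job | Hobby | Drink
-----------------------------------
  1   | brown | chef | gardening | juice
  2   | white | pilot | cooking | coffee
  3   | black | writer | reading | soda
  4   | gray | nurse | painting | tea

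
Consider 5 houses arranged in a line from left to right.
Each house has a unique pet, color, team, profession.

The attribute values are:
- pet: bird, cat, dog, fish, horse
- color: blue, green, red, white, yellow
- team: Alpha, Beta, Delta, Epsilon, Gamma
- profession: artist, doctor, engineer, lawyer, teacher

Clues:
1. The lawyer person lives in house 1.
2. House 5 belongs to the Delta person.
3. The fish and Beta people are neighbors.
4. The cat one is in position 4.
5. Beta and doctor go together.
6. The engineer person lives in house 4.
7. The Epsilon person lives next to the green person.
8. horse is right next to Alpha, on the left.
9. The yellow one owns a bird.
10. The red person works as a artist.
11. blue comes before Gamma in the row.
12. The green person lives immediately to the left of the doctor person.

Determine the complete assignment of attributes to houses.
Solution:

House | Pet | Color | Team | Profession
---------------------------------------
  1   | horse | blue | Epsilon | lawyer
  2   | fish | green | Alpha | teacher
  3   | bird | yellow | Beta | doctor
  4   | cat | white | Gamma | engineer
  5   | dog | red | Delta | artist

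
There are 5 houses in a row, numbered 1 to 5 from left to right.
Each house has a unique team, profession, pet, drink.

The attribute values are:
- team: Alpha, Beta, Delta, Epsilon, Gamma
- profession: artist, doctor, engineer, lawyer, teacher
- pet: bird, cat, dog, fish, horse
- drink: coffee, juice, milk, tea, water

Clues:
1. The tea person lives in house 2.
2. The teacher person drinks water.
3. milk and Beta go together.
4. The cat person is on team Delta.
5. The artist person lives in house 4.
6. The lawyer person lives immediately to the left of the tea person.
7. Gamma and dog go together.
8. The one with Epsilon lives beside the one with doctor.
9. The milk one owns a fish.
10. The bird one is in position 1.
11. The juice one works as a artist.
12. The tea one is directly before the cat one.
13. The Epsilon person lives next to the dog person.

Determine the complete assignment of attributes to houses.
Solution:

House | Team | Profession | Pet | Drink
---------------------------------------
  1   | Epsilon | lawyer | bird | coffee
  2   | Gamma | doctor | dog | tea
  3   | Delta | teacher | cat | water
  4   | Alpha | artist | horse | juice
  5   | Beta | engineer | fish | milk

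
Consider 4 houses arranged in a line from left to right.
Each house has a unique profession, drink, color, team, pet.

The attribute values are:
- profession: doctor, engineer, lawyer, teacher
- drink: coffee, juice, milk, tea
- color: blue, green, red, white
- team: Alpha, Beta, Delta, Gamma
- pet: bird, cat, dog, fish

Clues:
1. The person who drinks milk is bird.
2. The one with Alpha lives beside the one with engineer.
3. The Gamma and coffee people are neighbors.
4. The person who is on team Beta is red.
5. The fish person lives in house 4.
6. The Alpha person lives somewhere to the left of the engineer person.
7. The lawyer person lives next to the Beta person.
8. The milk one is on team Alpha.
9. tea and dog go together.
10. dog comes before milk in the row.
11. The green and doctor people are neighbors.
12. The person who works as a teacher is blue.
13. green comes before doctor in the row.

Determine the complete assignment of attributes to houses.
Solution:

House | Profession | Drink | Color | Team | Pet
-----------------------------------------------
  1   | lawyer | tea | green | Gamma | dog
  2   | doctor | coffee | red | Beta | cat
  3   | teacher | milk | blue | Alpha | bird
  4   | engineer | juice | white | Delta | fish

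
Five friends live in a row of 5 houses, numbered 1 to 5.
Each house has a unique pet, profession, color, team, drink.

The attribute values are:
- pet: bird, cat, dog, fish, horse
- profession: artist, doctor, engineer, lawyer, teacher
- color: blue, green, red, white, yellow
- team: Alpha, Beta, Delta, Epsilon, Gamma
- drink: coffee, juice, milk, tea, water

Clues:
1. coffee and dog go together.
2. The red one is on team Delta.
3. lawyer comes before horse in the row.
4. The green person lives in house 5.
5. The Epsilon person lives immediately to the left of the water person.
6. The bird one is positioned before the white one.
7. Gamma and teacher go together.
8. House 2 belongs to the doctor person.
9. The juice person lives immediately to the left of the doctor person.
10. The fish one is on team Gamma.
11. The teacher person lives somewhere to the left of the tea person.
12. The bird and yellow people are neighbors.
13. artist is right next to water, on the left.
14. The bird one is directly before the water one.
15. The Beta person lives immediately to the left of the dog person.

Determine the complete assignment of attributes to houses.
Solution:

House | Pet | Profession | Color | Team | Drink
-----------------------------------------------
  1   | bird | artist | blue | Epsilon | juice
  2   | cat | doctor | yellow | Beta | water
  3   | dog | lawyer | red | Delta | coffee
  4   | fish | teacher | white | Gamma | milk
  5   | horse | engineer | green | Alpha | tea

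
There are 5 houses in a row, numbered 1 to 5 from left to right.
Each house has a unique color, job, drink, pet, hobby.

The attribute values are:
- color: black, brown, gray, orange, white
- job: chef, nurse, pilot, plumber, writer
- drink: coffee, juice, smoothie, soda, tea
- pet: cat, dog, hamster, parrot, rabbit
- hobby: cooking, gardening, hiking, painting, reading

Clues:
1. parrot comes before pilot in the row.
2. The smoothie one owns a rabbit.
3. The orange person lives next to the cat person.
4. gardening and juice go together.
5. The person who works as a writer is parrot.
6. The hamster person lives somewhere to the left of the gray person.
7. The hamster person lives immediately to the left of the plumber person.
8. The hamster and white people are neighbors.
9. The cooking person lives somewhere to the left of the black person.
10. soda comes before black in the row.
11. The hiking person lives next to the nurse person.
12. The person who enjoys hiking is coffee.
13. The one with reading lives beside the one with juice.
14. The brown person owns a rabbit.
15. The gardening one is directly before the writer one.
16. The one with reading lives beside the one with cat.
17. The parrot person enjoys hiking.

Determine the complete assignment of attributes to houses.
Solution:

House | Color | Job | Drink | Pet | Hobby
-----------------------------------------
  1   | orange | chef | soda | hamster | reading
  2   | white | plumber | juice | cat | gardening
  3   | gray | writer | coffee | parrot | hiking
  4   | brown | nurse | smoothie | rabbit | cooking
  5   | black | pilot | tea | dog | painting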